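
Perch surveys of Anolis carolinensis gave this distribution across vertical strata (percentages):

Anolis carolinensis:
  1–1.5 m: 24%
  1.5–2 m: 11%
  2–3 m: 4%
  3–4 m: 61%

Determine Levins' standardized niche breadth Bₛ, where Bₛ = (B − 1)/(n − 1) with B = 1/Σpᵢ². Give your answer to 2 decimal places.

0.42

Convert percentages to proportions (divide by 100).
Σpᵢ² = 0.24² + 0.11² + 0.04² + 0.61² = 0.0576 + 0.0121 + 0.0016 + 0.3721 = 0.4434
B = 1 / 0.4434 = 2.2553
Bₛ = (B − 1)/(n − 1) = (2.2553 − 1)/(4 − 1) = 1.2553/3 = 0.4184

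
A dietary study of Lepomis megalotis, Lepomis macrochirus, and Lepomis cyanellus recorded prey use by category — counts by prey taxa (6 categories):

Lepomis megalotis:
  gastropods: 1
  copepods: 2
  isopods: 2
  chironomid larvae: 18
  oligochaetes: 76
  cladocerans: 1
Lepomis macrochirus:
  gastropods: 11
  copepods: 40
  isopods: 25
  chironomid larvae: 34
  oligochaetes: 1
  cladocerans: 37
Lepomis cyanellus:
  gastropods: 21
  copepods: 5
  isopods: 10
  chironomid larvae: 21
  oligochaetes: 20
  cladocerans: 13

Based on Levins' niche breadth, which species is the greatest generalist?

Proportions for Lepomis megalotis (n=100): 1/100=0.0100, 2/100=0.0200, 2/100=0.0200, 18/100=0.1800, 76/100=0.7600, 1/100=0.0100
Proportions for Lepomis macrochirus (n=148): 11/148=0.0743, 40/148=0.2703, 25/148=0.1689, 34/148=0.2297, 1/148=0.0068, 37/148=0.2500
Proportions for Lepomis cyanellus (n=90): 21/90=0.2333, 5/90=0.0556, 10/90=0.1111, 21/90=0.2333, 20/90=0.2222, 13/90=0.1444
Σp_megaᵢ² = 0.0100² + 0.0200² + 0.0200² + 0.1800² + 0.7600² + 0.0100² = 0.000100 + 0.000400 + 0.000400 + 0.032400 + 0.577600 + 0.000100 = 0.611000
B_mega = 1 / 0.611000 = 1.6367
Σp_macrᵢ² = 0.0743² + 0.2703² + 0.1689² + 0.2297² + 0.0068² + 0.2500² = 0.005520 + 0.073062 + 0.028527 + 0.052762 + 0.000046 + 0.062500 = 0.222417
B_macr = 1 / 0.222417 = 4.4961
Σp_cyanᵢ² = 0.2333² + 0.0556² + 0.1111² + 0.2333² + 0.2222² + 0.1444² = 0.054429 + 0.003091 + 0.012343 + 0.054429 + 0.049373 + 0.020851 = 0.194516
B_cyan = 1 / 0.194516 = 5.1410
Highest B → broadest niche (most generalist): Lepomis cyanellus (B = 5.14).

Lepomis cyanellus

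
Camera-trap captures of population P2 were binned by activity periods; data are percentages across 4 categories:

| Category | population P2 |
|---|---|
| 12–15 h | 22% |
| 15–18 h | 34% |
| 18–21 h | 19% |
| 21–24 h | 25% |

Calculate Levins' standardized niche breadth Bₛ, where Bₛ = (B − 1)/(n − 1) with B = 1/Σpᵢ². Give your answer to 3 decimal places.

0.936

Convert percentages to proportions (divide by 100).
Σpᵢ² = 0.22² + 0.34² + 0.19² + 0.25² = 0.0484 + 0.1156 + 0.0361 + 0.0625 = 0.2626
B = 1 / 0.2626 = 3.80807
Bₛ = (B − 1)/(n − 1) = (3.80807 − 1)/(4 − 1) = 2.80807/3 = 0.93602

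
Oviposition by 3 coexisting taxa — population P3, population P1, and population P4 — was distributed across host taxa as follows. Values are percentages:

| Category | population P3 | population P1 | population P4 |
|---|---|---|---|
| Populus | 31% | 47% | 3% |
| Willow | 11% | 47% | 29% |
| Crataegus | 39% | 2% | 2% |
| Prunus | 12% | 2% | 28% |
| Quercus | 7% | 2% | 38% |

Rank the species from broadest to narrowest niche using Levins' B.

population P3 > population P4 > population P1

Convert percentages to proportions (divide by 100).
Σp_P3ᵢ² = 0.31² + 0.11² + 0.39² + 0.12² + 0.07² = 0.0961 + 0.0121 + 0.1521 + 0.0144 + 0.0049 = 0.2796
B_P3 = 1 / 0.2796 = 3.5765
Σp_P1ᵢ² = 0.47² + 0.47² + 0.02² + 0.02² + 0.02² = 0.2209 + 0.2209 + 0.0004 + 0.0004 + 0.0004 = 0.4430
B_P1 = 1 / 0.4430 = 2.2573
Σp_P4ᵢ² = 0.03² + 0.29² + 0.02² + 0.28² + 0.38² = 0.0009 + 0.0841 + 0.0004 + 0.0784 + 0.1444 = 0.3082
B_P4 = 1 / 0.3082 = 3.2446
Ranking by B (broadest → narrowest): population P3 (3.58) > population P4 (3.24) > population P1 (2.26)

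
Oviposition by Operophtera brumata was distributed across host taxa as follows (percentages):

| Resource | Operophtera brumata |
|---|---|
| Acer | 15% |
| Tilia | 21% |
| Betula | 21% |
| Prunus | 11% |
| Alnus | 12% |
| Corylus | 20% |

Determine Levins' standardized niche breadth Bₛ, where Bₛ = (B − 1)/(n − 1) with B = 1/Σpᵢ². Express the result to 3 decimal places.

0.929

Convert percentages to proportions (divide by 100).
Σpᵢ² = 0.15² + 0.21² + 0.21² + 0.11² + 0.12² + 0.20² = 0.0225 + 0.0441 + 0.0441 + 0.0121 + 0.0144 + 0.0400 = 0.1772
B = 1 / 0.1772 = 5.64334
Bₛ = (B − 1)/(n − 1) = (5.64334 − 1)/(6 − 1) = 4.64334/5 = 0.92867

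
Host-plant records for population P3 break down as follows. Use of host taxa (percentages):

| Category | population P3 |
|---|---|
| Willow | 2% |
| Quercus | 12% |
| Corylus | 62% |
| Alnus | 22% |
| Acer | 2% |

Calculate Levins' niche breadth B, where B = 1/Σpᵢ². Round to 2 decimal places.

Convert percentages to proportions (divide by 100).
Σpᵢ² = 0.02² + 0.12² + 0.62² + 0.22² + 0.02² = 0.0004 + 0.0144 + 0.3844 + 0.0484 + 0.0004 = 0.4480
B = 1 / 0.4480 = 2.2321

2.23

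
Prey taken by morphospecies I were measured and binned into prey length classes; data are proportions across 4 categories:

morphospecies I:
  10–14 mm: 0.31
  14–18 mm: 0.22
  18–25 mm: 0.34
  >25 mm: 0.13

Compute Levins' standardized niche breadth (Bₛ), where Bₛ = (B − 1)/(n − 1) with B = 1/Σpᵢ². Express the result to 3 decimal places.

0.870

Σpᵢ² = 0.31² + 0.22² + 0.34² + 0.13² = 0.0961 + 0.0484 + 0.1156 + 0.0169 = 0.2770
B = 1 / 0.2770 = 3.61011
Bₛ = (B − 1)/(n − 1) = (3.61011 − 1)/(4 − 1) = 2.61011/3 = 0.87004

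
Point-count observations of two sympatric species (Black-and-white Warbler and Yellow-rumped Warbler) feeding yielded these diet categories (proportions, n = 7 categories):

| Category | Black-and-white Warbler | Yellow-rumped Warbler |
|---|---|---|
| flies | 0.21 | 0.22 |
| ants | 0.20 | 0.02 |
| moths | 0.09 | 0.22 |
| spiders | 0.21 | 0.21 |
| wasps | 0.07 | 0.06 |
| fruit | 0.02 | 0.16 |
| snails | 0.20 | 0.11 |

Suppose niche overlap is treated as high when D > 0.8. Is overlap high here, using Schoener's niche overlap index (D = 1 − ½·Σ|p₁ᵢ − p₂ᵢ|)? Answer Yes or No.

No

Σ|p₁ᵢ − p₂ᵢ| = 0.01 + 0.18 + 0.13 + 0.00 + 0.01 + 0.14 + 0.09 = 0.56
D = 1 − ½ × 0.56 = 1 − 0.280 = 0.7200
D = 0.7200 < 0.8 → No.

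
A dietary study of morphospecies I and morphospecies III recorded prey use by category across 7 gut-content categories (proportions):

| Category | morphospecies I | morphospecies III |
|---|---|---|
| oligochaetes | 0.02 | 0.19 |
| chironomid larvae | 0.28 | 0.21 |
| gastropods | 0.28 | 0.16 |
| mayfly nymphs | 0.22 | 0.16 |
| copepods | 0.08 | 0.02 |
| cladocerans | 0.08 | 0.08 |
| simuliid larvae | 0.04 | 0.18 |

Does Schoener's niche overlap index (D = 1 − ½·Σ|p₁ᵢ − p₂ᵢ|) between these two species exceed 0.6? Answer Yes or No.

Yes

Σ|p₁ᵢ − p₂ᵢ| = 0.17 + 0.07 + 0.12 + 0.06 + 0.06 + 0.00 + 0.14 = 0.62
D = 1 − ½ × 0.62 = 1 − 0.310 = 0.6900
D = 0.6900 > 0.6 → Yes.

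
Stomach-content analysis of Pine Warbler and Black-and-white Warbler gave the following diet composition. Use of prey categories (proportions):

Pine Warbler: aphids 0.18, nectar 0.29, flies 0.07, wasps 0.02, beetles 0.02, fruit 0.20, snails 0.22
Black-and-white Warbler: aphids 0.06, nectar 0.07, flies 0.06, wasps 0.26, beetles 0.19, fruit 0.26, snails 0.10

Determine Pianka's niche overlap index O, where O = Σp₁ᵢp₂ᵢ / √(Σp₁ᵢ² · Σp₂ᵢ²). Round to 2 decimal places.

0.59

Σ p₁ᵢp₂ᵢ = 0.0108 + 0.0203 + 0.0042 + 0.0052 + 0.0038 + 0.0520 + 0.0220 = 0.1183
Σp_1ᵢ² = 0.18² + 0.29² + 0.07² + 0.02² + 0.02² + 0.20² + 0.22² = 0.0324 + 0.0841 + 0.0049 + 0.0004 + 0.0004 + 0.0400 + 0.0484 = 0.2106
Σp_2ᵢ² = 0.06² + 0.07² + 0.06² + 0.26² + 0.19² + 0.26² + 0.10² = 0.0036 + 0.0049 + 0.0036 + 0.0676 + 0.0361 + 0.0676 + 0.0100 = 0.1934
O = 0.1183 / √(0.2106 × 0.1934) = 0.1183 / 0.20182 = 0.5862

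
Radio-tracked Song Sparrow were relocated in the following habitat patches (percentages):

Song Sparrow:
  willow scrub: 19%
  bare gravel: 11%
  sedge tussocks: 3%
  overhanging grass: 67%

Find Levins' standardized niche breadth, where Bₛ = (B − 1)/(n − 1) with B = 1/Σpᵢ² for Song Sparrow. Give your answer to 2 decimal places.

0.34

Convert percentages to proportions (divide by 100).
Σpᵢ² = 0.19² + 0.11² + 0.03² + 0.67² = 0.0361 + 0.0121 + 0.0009 + 0.4489 = 0.4980
B = 1 / 0.4980 = 2.0080
Bₛ = (B − 1)/(n − 1) = (2.0080 − 1)/(4 − 1) = 1.0080/3 = 0.3360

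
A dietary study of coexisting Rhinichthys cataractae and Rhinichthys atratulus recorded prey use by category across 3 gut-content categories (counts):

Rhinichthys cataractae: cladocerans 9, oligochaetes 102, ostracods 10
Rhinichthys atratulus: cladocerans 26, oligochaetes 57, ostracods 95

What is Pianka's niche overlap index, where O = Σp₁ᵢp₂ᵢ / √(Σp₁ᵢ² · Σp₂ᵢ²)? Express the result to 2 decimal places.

0.60

Proportions for Rhinichthys cataractae (n=121): 9/121=0.0744, 102/121=0.8430, 10/121=0.0826
Proportions for Rhinichthys atratulus (n=178): 26/178=0.1461, 57/178=0.3202, 95/178=0.5337
Σ p₁ᵢp₂ᵢ = 0.010870 + 0.269929 + 0.044084 = 0.324883
Σp_1ᵢ² = 0.0744² + 0.8430² + 0.0826² = 0.005535 + 0.710649 + 0.006823 = 0.723007
Σp_2ᵢ² = 0.1461² + 0.3202² + 0.5337² = 0.021345 + 0.102528 + 0.284836 = 0.408709
O = 0.324883 / √(0.723007 × 0.408709) = 0.324883 / 0.5435986 = 0.5977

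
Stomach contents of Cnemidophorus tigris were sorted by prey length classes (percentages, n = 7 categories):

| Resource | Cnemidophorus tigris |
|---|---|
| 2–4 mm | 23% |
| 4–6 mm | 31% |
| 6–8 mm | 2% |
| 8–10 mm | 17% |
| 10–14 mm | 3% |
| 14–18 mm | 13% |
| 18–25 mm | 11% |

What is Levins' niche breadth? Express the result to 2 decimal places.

Convert percentages to proportions (divide by 100).
Σpᵢ² = 0.23² + 0.31² + 0.02² + 0.17² + 0.03² + 0.13² + 0.11² = 0.0529 + 0.0961 + 0.0004 + 0.0289 + 0.0009 + 0.0169 + 0.0121 = 0.2082
B = 1 / 0.2082 = 4.8031

4.80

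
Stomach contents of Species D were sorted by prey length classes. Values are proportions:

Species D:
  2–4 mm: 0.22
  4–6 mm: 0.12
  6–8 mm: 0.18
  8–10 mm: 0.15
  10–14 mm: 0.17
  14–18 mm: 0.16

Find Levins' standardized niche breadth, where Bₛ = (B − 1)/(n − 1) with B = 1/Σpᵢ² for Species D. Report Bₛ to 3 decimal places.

Σpᵢ² = 0.22² + 0.12² + 0.18² + 0.15² + 0.17² + 0.16² = 0.0484 + 0.0144 + 0.0324 + 0.0225 + 0.0289 + 0.0256 = 0.1722
B = 1 / 0.1722 = 5.80720
Bₛ = (B − 1)/(n − 1) = (5.80720 − 1)/(6 − 1) = 4.80720/5 = 0.96144

0.961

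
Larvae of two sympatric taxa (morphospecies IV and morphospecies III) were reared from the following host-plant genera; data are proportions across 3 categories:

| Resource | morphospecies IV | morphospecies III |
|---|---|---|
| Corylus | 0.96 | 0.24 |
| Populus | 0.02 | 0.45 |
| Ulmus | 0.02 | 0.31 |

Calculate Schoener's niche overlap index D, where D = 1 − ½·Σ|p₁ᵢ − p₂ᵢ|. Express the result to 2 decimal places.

0.28

Σ|p₁ᵢ − p₂ᵢ| = 0.72 + 0.43 + 0.29 = 1.44
D = 1 − ½ × 1.44 = 1 − 0.720 = 0.2800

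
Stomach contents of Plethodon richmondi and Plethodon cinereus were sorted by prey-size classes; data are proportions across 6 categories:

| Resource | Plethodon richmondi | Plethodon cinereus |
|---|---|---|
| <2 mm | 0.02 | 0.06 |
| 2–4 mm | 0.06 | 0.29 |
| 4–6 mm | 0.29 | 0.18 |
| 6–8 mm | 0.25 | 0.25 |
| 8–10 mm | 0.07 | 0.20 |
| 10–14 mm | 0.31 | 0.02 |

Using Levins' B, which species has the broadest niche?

Plethodon cinereus

Σp_richᵢ² = 0.02² + 0.06² + 0.29² + 0.25² + 0.07² + 0.31² = 0.0004 + 0.0036 + 0.0841 + 0.0625 + 0.0049 + 0.0961 = 0.2516
B_rich = 1 / 0.2516 = 3.9746
Σp_cineᵢ² = 0.06² + 0.29² + 0.18² + 0.25² + 0.20² + 0.02² = 0.0036 + 0.0841 + 0.0324 + 0.0625 + 0.0400 + 0.0004 = 0.2230
B_cine = 1 / 0.2230 = 4.4843
Highest B → broadest niche (most generalist): Plethodon cinereus (B = 4.48).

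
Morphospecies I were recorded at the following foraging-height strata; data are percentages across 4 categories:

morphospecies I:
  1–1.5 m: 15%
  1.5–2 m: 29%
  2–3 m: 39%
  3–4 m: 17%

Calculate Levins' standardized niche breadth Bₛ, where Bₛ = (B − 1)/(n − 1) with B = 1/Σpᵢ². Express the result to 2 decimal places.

Convert percentages to proportions (divide by 100).
Σpᵢ² = 0.15² + 0.29² + 0.39² + 0.17² = 0.0225 + 0.0841 + 0.1521 + 0.0289 = 0.2876
B = 1 / 0.2876 = 3.4771
Bₛ = (B − 1)/(n − 1) = (3.4771 − 1)/(4 − 1) = 2.4771/3 = 0.8257

0.83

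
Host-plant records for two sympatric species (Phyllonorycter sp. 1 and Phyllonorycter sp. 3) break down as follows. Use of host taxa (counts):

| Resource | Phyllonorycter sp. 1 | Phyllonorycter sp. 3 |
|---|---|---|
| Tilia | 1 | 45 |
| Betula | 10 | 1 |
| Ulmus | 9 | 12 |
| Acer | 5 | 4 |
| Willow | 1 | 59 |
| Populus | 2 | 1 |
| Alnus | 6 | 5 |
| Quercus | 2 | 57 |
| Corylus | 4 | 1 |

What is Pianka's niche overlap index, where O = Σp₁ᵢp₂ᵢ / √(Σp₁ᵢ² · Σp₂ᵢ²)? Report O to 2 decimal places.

0.25

Proportions for Phyllonorycter sp. 1 (n=40): 1/40=0.0250, 10/40=0.2500, 9/40=0.2250, 5/40=0.1250, 1/40=0.0250, 2/40=0.0500, 6/40=0.1500, 2/40=0.0500, 4/40=0.1000
Proportions for Phyllonorycter sp. 3 (n=185): 45/185=0.2432, 1/185=0.0054, 12/185=0.0649, 4/185=0.0216, 59/185=0.3189, 1/185=0.0054, 5/185=0.0270, 57/185=0.3081, 1/185=0.0054
Σ p₁ᵢp₂ᵢ = 0.006080 + 0.001350 + 0.014603 + 0.002700 + 0.007973 + 0.000270 + 0.004050 + 0.015405 + 0.000540 = 0.052971
Σp_1ᵢ² = 0.0250² + 0.2500² + 0.2250² + 0.1250² + 0.0250² + 0.0500² + 0.1500² + 0.0500² + 0.1000² = 0.000625 + 0.062500 + 0.050625 + 0.015625 + 0.000625 + 0.002500 + 0.022500 + 0.002500 + 0.010000 = 0.167500
Σp_2ᵢ² = 0.2432² + 0.0054² + 0.0649² + 0.0216² + 0.3189² + 0.0054² + 0.0270² + 0.3081² + 0.0054² = 0.059146 + 0.000029 + 0.004212 + 0.000467 + 0.101697 + 0.000029 + 0.000729 + 0.094926 + 0.000029 = 0.261264
O = 0.052971 / √(0.167500 × 0.261264) = 0.052971 / 0.2091930 = 0.2532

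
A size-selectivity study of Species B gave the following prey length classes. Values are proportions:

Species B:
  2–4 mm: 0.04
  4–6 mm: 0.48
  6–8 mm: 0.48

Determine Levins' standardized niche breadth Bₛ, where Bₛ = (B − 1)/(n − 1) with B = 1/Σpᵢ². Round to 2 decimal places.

0.58

Σpᵢ² = 0.04² + 0.48² + 0.48² = 0.0016 + 0.2304 + 0.2304 = 0.4624
B = 1 / 0.4624 = 2.1626
Bₛ = (B − 1)/(n − 1) = (2.1626 − 1)/(3 − 1) = 1.1626/2 = 0.5813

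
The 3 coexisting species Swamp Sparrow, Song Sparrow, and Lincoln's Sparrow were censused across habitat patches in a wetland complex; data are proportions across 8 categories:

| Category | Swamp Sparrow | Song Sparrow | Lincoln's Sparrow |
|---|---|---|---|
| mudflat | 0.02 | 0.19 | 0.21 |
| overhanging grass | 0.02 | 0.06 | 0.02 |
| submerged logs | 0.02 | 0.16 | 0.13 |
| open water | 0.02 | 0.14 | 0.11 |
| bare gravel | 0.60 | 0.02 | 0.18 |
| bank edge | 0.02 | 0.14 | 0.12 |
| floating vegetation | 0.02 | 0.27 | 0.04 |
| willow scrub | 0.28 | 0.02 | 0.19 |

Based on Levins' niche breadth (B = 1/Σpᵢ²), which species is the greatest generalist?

Lincoln's Sparrow

Σp_Swamᵢ² = 0.02² + 0.02² + 0.02² + 0.02² + 0.60² + 0.02² + 0.02² + 0.28² = 0.0004 + 0.0004 + 0.0004 + 0.0004 + 0.3600 + 0.0004 + 0.0004 + 0.0784 = 0.4408
B_Swam = 1 / 0.4408 = 2.2686
Σp_Songᵢ² = 0.19² + 0.06² + 0.16² + 0.14² + 0.02² + 0.14² + 0.27² + 0.02² = 0.0361 + 0.0036 + 0.0256 + 0.0196 + 0.0004 + 0.0196 + 0.0729 + 0.0004 = 0.1782
B_Song = 1 / 0.1782 = 5.6117
Σp_Lincᵢ² = 0.21² + 0.02² + 0.13² + 0.11² + 0.18² + 0.12² + 0.04² + 0.19² = 0.0441 + 0.0004 + 0.0169 + 0.0121 + 0.0324 + 0.0144 + 0.0016 + 0.0361 = 0.1580
B_Linc = 1 / 0.1580 = 6.3291
Highest B → broadest niche (most generalist): Lincoln's Sparrow (B = 6.33).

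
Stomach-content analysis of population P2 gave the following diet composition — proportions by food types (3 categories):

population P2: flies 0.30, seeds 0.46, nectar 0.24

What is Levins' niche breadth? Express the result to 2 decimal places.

2.78

Σpᵢ² = 0.30² + 0.46² + 0.24² = 0.0900 + 0.2116 + 0.0576 = 0.3592
B = 1 / 0.3592 = 2.7840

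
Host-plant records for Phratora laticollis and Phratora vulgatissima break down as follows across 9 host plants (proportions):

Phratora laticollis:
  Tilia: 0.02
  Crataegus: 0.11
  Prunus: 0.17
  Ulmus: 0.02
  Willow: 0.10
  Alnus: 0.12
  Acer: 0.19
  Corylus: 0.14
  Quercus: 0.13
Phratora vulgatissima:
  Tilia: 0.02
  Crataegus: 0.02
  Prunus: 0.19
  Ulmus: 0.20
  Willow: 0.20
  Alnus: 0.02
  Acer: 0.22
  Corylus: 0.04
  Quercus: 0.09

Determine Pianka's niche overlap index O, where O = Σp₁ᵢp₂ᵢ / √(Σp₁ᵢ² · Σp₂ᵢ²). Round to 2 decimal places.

0.77

Σ p₁ᵢp₂ᵢ = 0.0004 + 0.0022 + 0.0323 + 0.0040 + 0.0200 + 0.0024 + 0.0418 + 0.0056 + 0.0117 = 0.1204
Σp_1ᵢ² = 0.02² + 0.11² + 0.17² + 0.02² + 0.10² + 0.12² + 0.19² + 0.14² + 0.13² = 0.0004 + 0.0121 + 0.0289 + 0.0004 + 0.0100 + 0.0144 + 0.0361 + 0.0196 + 0.0169 = 0.1388
Σp_2ᵢ² = 0.02² + 0.02² + 0.19² + 0.20² + 0.20² + 0.02² + 0.22² + 0.04² + 0.09² = 0.0004 + 0.0004 + 0.0361 + 0.0400 + 0.0400 + 0.0004 + 0.0484 + 0.0016 + 0.0081 = 0.1754
O = 0.1204 / √(0.1388 × 0.1754) = 0.1204 / 0.15603 = 0.7716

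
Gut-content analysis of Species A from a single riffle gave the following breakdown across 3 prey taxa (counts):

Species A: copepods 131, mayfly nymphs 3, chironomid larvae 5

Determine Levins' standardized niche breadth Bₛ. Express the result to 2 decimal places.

0.06

Proportions for Species A (n=139): 131/139=0.9424, 3/139=0.0216, 5/139=0.0360
Σpᵢ² = 0.9424² + 0.0216² + 0.0360² = 0.888118 + 0.000467 + 0.001296 = 0.889881
B = 1 / 0.889881 = 1.1237
Bₛ = (B − 1)/(n − 1) = (1.1237 − 1)/(3 − 1) = 0.1237/2 = 0.0619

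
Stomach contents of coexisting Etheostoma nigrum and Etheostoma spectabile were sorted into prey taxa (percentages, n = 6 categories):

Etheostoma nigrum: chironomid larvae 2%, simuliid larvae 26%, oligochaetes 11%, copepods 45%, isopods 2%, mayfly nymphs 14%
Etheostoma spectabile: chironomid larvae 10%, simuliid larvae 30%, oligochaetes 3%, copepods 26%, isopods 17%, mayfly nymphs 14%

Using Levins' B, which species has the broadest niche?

Etheostoma spectabile

Convert percentages to proportions (divide by 100).
Σp_nigrᵢ² = 0.02² + 0.26² + 0.11² + 0.45² + 0.02² + 0.14² = 0.0004 + 0.0676 + 0.0121 + 0.2025 + 0.0004 + 0.0196 = 0.3026
B_nigr = 1 / 0.3026 = 3.3047
Σp_specᵢ² = 0.10² + 0.30² + 0.03² + 0.26² + 0.17² + 0.14² = 0.0100 + 0.0900 + 0.0009 + 0.0676 + 0.0289 + 0.0196 = 0.2170
B_spec = 1 / 0.2170 = 4.6083
Highest B → broadest niche (most generalist): Etheostoma spectabile (B = 4.61).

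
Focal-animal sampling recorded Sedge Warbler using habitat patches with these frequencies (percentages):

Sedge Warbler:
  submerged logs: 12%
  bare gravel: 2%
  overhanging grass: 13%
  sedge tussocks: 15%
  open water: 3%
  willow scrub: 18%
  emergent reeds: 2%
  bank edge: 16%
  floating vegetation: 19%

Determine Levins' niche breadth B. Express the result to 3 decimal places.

Convert percentages to proportions (divide by 100).
Σpᵢ² = 0.12² + 0.02² + 0.13² + 0.15² + 0.03² + 0.18² + 0.02² + 0.16² + 0.19² = 0.0144 + 0.0004 + 0.0169 + 0.0225 + 0.0009 + 0.0324 + 0.0004 + 0.0256 + 0.0361 = 0.1496
B = 1 / 0.1496 = 6.68449

6.684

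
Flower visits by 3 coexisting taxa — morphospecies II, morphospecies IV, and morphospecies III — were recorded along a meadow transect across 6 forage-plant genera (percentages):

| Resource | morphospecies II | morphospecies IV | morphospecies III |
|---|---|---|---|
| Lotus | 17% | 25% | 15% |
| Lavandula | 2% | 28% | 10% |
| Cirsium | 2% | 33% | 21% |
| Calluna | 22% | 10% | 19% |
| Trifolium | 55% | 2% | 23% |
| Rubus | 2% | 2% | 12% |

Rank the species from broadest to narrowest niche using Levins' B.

morphospecies III > morphospecies IV > morphospecies II

Convert percentages to proportions (divide by 100).
Σp_IIᵢ² = 0.17² + 0.02² + 0.02² + 0.22² + 0.55² + 0.02² = 0.0289 + 0.0004 + 0.0004 + 0.0484 + 0.3025 + 0.0004 = 0.3810
B_II = 1 / 0.3810 = 2.6247
Σp_IVᵢ² = 0.25² + 0.28² + 0.33² + 0.10² + 0.02² + 0.02² = 0.0625 + 0.0784 + 0.1089 + 0.0100 + 0.0004 + 0.0004 = 0.2606
B_IV = 1 / 0.2606 = 3.8373
Σp_IIIᵢ² = 0.15² + 0.10² + 0.21² + 0.19² + 0.23² + 0.12² = 0.0225 + 0.0100 + 0.0441 + 0.0361 + 0.0529 + 0.0144 = 0.1800
B_III = 1 / 0.1800 = 5.5556
Ranking by B (broadest → narrowest): morphospecies III (5.56) > morphospecies IV (3.84) > morphospecies II (2.62)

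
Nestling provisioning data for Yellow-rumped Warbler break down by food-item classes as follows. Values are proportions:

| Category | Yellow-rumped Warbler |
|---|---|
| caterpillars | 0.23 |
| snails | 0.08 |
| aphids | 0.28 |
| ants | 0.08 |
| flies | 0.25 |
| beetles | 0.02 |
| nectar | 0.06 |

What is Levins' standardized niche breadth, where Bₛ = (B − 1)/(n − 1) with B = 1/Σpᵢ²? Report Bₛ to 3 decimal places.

Σpᵢ² = 0.23² + 0.08² + 0.28² + 0.08² + 0.25² + 0.02² + 0.06² = 0.0529 + 0.0064 + 0.0784 + 0.0064 + 0.0625 + 0.0004 + 0.0036 = 0.2106
B = 1 / 0.2106 = 4.74834
Bₛ = (B − 1)/(n − 1) = (4.74834 − 1)/(7 − 1) = 3.74834/6 = 0.62472

0.625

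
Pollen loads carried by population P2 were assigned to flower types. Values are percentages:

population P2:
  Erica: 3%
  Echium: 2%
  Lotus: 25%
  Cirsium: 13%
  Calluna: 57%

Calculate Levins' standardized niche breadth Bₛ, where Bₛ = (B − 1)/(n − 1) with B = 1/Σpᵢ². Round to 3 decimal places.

0.366

Convert percentages to proportions (divide by 100).
Σpᵢ² = 0.03² + 0.02² + 0.25² + 0.13² + 0.57² = 0.0009 + 0.0004 + 0.0625 + 0.0169 + 0.3249 = 0.4056
B = 1 / 0.4056 = 2.46548
Bₛ = (B − 1)/(n − 1) = (2.46548 − 1)/(5 − 1) = 1.46548/4 = 0.36637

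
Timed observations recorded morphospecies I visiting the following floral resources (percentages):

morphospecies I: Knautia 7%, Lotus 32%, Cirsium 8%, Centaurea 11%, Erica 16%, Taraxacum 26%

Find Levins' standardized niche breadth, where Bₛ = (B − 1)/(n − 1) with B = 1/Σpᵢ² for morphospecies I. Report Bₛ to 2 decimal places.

0.71

Convert percentages to proportions (divide by 100).
Σpᵢ² = 0.07² + 0.32² + 0.08² + 0.11² + 0.16² + 0.26² = 0.0049 + 0.1024 + 0.0064 + 0.0121 + 0.0256 + 0.0676 = 0.2190
B = 1 / 0.2190 = 4.5662
Bₛ = (B − 1)/(n − 1) = (4.5662 − 1)/(6 − 1) = 3.5662/5 = 0.7132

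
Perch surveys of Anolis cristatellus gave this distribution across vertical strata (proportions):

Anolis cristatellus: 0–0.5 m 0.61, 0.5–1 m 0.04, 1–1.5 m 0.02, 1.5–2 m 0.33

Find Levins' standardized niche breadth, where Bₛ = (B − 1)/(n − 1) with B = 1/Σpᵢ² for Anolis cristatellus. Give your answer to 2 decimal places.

Σpᵢ² = 0.61² + 0.04² + 0.02² + 0.33² = 0.3721 + 0.0016 + 0.0004 + 0.1089 = 0.4830
B = 1 / 0.4830 = 2.0704
Bₛ = (B − 1)/(n − 1) = (2.0704 − 1)/(4 − 1) = 1.0704/3 = 0.3568

0.36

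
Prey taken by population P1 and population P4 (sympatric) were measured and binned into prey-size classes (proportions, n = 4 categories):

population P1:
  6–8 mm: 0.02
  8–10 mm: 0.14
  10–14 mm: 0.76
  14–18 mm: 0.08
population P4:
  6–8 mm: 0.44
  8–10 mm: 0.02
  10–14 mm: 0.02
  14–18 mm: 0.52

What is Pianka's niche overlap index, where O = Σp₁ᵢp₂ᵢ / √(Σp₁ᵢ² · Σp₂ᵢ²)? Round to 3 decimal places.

0.129

Σ p₁ᵢp₂ᵢ = 0.0088 + 0.0028 + 0.0152 + 0.0416 = 0.0684
Σp_1ᵢ² = 0.02² + 0.14² + 0.76² + 0.08² = 0.0004 + 0.0196 + 0.5776 + 0.0064 = 0.6040
Σp_2ᵢ² = 0.44² + 0.02² + 0.02² + 0.52² = 0.1936 + 0.0004 + 0.0004 + 0.2704 = 0.4648
O = 0.0684 / √(0.6040 × 0.4648) = 0.0684 / 0.529848 = 0.12909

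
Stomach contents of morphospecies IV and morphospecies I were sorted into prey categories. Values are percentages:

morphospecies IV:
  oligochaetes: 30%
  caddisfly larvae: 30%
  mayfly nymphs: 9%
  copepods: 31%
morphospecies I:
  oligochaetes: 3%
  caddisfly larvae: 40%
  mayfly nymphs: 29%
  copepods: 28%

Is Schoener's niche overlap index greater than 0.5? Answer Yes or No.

Yes

Convert percentages to proportions (divide by 100).
Σ|p₁ᵢ − p₂ᵢ| = 0.27 + 0.10 + 0.20 + 0.03 = 0.60
D = 1 − ½ × 0.60 = 1 − 0.300 = 0.7000
D = 0.7000 > 0.5 → Yes.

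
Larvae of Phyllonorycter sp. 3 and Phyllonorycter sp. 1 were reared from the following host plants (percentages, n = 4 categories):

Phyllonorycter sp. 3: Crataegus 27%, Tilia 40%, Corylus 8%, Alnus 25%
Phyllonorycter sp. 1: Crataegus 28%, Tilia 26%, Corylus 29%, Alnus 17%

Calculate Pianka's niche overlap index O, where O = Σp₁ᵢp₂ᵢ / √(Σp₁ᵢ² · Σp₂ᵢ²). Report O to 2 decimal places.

Convert percentages to proportions (divide by 100).
Σ p₁ᵢp₂ᵢ = 0.0756 + 0.1040 + 0.0232 + 0.0425 = 0.2453
Σp_1ᵢ² = 0.27² + 0.40² + 0.08² + 0.25² = 0.0729 + 0.1600 + 0.0064 + 0.0625 = 0.3018
Σp_2ᵢ² = 0.28² + 0.26² + 0.29² + 0.17² = 0.0784 + 0.0676 + 0.0841 + 0.0289 = 0.2590
O = 0.2453 / √(0.3018 × 0.2590) = 0.2453 / 0.27958 = 0.8774

0.88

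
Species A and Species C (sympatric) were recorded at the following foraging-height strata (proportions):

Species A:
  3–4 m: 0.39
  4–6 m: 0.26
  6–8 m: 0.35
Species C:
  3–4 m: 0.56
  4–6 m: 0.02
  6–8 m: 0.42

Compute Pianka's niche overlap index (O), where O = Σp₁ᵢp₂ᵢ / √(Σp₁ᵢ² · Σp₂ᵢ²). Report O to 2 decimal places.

Σ p₁ᵢp₂ᵢ = 0.2184 + 0.0052 + 0.1470 = 0.3706
Σp_1ᵢ² = 0.39² + 0.26² + 0.35² = 0.1521 + 0.0676 + 0.1225 = 0.3422
Σp_2ᵢ² = 0.56² + 0.02² + 0.42² = 0.3136 + 0.0004 + 0.1764 = 0.4904
O = 0.3706 / √(0.3422 × 0.4904) = 0.3706 / 0.40965 = 0.9047

0.90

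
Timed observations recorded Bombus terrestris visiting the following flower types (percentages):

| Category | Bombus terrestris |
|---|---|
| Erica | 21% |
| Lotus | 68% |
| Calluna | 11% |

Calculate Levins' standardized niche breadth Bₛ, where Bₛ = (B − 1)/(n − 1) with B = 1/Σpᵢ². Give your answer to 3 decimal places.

Convert percentages to proportions (divide by 100).
Σpᵢ² = 0.21² + 0.68² + 0.11² = 0.0441 + 0.4624 + 0.0121 = 0.5186
B = 1 / 0.5186 = 1.92827
Bₛ = (B − 1)/(n − 1) = (1.92827 − 1)/(3 − 1) = 0.92827/2 = 0.46414

0.464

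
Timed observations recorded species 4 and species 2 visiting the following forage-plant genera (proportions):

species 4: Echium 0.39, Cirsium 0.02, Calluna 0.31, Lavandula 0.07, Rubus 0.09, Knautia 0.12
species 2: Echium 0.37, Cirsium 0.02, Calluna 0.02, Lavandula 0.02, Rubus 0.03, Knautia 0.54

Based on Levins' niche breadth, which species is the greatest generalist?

Σp_4ᵢ² = 0.39² + 0.02² + 0.31² + 0.07² + 0.09² + 0.12² = 0.1521 + 0.0004 + 0.0961 + 0.0049 + 0.0081 + 0.0144 = 0.2760
B_4 = 1 / 0.2760 = 3.6232
Σp_2ᵢ² = 0.37² + 0.02² + 0.02² + 0.02² + 0.03² + 0.54² = 0.1369 + 0.0004 + 0.0004 + 0.0004 + 0.0009 + 0.2916 = 0.4306
B_2 = 1 / 0.4306 = 2.3223
Highest B → broadest niche (most generalist): species 4 (B = 3.62).

species 4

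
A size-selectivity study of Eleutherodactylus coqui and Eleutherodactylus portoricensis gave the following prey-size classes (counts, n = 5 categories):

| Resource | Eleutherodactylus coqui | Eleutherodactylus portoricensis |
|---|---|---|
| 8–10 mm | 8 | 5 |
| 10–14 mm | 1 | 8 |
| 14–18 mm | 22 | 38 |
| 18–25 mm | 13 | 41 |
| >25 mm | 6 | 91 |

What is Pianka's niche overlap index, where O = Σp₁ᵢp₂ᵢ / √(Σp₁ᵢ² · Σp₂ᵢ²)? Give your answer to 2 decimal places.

0.67

Proportions for Eleutherodactylus coqui (n=50): 8/50=0.1600, 1/50=0.0200, 22/50=0.4400, 13/50=0.2600, 6/50=0.1200
Proportions for Eleutherodactylus portoricensis (n=183): 5/183=0.0273, 8/183=0.0437, 38/183=0.2077, 41/183=0.2240, 91/183=0.4973
Σ p₁ᵢp₂ᵢ = 0.004368 + 0.000874 + 0.091388 + 0.058240 + 0.059676 = 0.214546
Σp_1ᵢ² = 0.1600² + 0.0200² + 0.4400² + 0.2600² + 0.1200² = 0.025600 + 0.000400 + 0.193600 + 0.067600 + 0.014400 = 0.301600
Σp_2ᵢ² = 0.0273² + 0.0437² + 0.2077² + 0.2240² + 0.4973² = 0.000745 + 0.001910 + 0.043139 + 0.050176 + 0.247307 = 0.343277
O = 0.214546 / √(0.301600 × 0.343277) = 0.214546 / 0.3217644 = 0.6668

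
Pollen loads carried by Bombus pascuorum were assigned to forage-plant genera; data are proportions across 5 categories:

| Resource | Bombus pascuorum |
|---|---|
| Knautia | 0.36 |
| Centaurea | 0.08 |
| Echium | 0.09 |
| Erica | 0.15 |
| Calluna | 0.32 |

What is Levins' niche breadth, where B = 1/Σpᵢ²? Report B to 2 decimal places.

3.72

Σpᵢ² = 0.36² + 0.08² + 0.09² + 0.15² + 0.32² = 0.1296 + 0.0064 + 0.0081 + 0.0225 + 0.1024 = 0.2690
B = 1 / 0.2690 = 3.7175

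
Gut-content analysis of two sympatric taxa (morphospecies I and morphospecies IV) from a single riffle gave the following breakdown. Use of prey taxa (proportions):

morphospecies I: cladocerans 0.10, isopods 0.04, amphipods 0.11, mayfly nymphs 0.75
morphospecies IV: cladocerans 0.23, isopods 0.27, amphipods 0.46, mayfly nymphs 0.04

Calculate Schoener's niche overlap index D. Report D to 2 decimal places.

0.29

Σ|p₁ᵢ − p₂ᵢ| = 0.13 + 0.23 + 0.35 + 0.71 = 1.42
D = 1 − ½ × 1.42 = 1 − 0.710 = 0.2900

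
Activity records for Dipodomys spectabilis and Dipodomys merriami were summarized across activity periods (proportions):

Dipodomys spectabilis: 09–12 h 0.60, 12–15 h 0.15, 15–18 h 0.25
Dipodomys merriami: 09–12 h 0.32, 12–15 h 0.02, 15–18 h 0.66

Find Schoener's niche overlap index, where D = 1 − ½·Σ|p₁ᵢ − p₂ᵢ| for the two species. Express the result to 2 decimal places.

0.59

Σ|p₁ᵢ − p₂ᵢ| = 0.28 + 0.13 + 0.41 = 0.82
D = 1 − ½ × 0.82 = 1 − 0.410 = 0.5900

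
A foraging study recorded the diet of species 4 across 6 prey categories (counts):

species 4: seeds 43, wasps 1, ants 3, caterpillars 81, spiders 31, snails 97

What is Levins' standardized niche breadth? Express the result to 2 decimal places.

0.50

Proportions for species 4 (n=256): 43/256=0.1680, 1/256=0.0039, 3/256=0.0117, 81/256=0.3164, 31/256=0.1211, 97/256=0.3789
Σpᵢ² = 0.1680² + 0.0039² + 0.0117² + 0.3164² + 0.1211² + 0.3789² = 0.028224 + 0.000015 + 0.000137 + 0.100109 + 0.014665 + 0.143565 = 0.286715
B = 1 / 0.286715 = 3.4878
Bₛ = (B − 1)/(n − 1) = (3.4878 − 1)/(6 − 1) = 2.4878/5 = 0.4976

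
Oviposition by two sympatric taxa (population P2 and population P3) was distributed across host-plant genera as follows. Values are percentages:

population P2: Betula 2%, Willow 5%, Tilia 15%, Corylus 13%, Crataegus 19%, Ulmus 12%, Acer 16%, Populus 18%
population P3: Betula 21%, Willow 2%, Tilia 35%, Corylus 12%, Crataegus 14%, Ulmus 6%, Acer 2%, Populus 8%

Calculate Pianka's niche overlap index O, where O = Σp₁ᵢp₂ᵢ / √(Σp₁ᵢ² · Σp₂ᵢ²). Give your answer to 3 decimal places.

0.698

Convert percentages to proportions (divide by 100).
Σ p₁ᵢp₂ᵢ = 0.0042 + 0.0010 + 0.0525 + 0.0156 + 0.0266 + 0.0072 + 0.0032 + 0.0144 = 0.1247
Σp_1ᵢ² = 0.02² + 0.05² + 0.15² + 0.13² + 0.19² + 0.12² + 0.16² + 0.18² = 0.0004 + 0.0025 + 0.0225 + 0.0169 + 0.0361 + 0.0144 + 0.0256 + 0.0324 = 0.1508
Σp_2ᵢ² = 0.21² + 0.02² + 0.35² + 0.12² + 0.14² + 0.06² + 0.02² + 0.08² = 0.0441 + 0.0004 + 0.1225 + 0.0144 + 0.0196 + 0.0036 + 0.0004 + 0.0064 = 0.2114
O = 0.1247 / √(0.1508 × 0.2114) = 0.1247 / 0.178547 = 0.69842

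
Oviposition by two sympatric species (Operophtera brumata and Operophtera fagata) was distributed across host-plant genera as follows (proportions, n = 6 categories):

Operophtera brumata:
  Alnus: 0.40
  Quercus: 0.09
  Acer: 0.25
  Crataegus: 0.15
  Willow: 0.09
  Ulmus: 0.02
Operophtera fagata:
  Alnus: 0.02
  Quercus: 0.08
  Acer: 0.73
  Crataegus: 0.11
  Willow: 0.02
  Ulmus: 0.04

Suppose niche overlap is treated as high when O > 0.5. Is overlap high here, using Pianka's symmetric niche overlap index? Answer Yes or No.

Σ p₁ᵢp₂ᵢ = 0.0080 + 0.0072 + 0.1825 + 0.0165 + 0.0018 + 0.0008 = 0.2168
Σp_1ᵢ² = 0.40² + 0.09² + 0.25² + 0.15² + 0.09² + 0.02² = 0.1600 + 0.0081 + 0.0625 + 0.0225 + 0.0081 + 0.0004 = 0.2616
Σp_2ᵢ² = 0.02² + 0.08² + 0.73² + 0.11² + 0.02² + 0.04² = 0.0004 + 0.0064 + 0.5329 + 0.0121 + 0.0004 + 0.0016 = 0.5538
O = 0.2168 / √(0.2616 × 0.5538) = 0.2168 / 0.38062 = 0.5696
O = 0.5696 > 0.5 → Yes.

Yes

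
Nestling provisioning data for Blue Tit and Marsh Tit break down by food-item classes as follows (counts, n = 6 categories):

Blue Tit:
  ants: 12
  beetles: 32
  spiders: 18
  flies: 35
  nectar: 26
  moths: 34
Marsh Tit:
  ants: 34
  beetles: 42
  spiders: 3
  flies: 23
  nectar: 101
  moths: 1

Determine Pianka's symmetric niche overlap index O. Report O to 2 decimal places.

Proportions for Blue Tit (n=157): 12/157=0.0764, 32/157=0.2038, 18/157=0.1146, 35/157=0.2229, 26/157=0.1656, 34/157=0.2166
Proportions for Marsh Tit (n=204): 34/204=0.1667, 42/204=0.2059, 3/204=0.0147, 23/204=0.1127, 101/204=0.4951, 1/204=0.0049
Σ p₁ᵢp₂ᵢ = 0.012736 + 0.041962 + 0.001685 + 0.025121 + 0.081989 + 0.001061 = 0.164554
Σp_1ᵢ² = 0.0764² + 0.2038² + 0.1146² + 0.2229² + 0.1656² + 0.2166² = 0.005837 + 0.041534 + 0.013133 + 0.049684 + 0.027423 + 0.046916 = 0.184527
Σp_2ᵢ² = 0.1667² + 0.2059² + 0.0147² + 0.1127² + 0.4951² + 0.0049² = 0.027789 + 0.042395 + 0.000216 + 0.012701 + 0.245124 + 0.000024 = 0.328249
O = 0.164554 / √(0.184527 × 0.328249) = 0.164554 / 0.2461114 = 0.6686

0.67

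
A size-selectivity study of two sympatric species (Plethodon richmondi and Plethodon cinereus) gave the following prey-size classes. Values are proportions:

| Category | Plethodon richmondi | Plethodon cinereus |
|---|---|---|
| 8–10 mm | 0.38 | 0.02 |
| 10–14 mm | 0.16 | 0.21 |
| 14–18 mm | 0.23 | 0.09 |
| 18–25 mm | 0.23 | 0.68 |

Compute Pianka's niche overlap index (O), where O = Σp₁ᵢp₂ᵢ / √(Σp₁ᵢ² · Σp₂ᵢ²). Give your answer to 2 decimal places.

0.58

Σ p₁ᵢp₂ᵢ = 0.0076 + 0.0336 + 0.0207 + 0.1564 = 0.2183
Σp_1ᵢ² = 0.38² + 0.16² + 0.23² + 0.23² = 0.1444 + 0.0256 + 0.0529 + 0.0529 = 0.2758
Σp_2ᵢ² = 0.02² + 0.21² + 0.09² + 0.68² = 0.0004 + 0.0441 + 0.0081 + 0.4624 = 0.5150
O = 0.2183 / √(0.2758 × 0.5150) = 0.2183 / 0.37688 = 0.5792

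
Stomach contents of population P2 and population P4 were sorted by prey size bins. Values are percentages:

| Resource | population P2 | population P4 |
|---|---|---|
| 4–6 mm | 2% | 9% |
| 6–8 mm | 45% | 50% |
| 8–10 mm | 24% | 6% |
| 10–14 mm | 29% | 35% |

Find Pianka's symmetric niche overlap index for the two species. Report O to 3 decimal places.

0.942

Convert percentages to proportions (divide by 100).
Σ p₁ᵢp₂ᵢ = 0.0018 + 0.2250 + 0.0144 + 0.1015 = 0.3427
Σp_1ᵢ² = 0.02² + 0.45² + 0.24² + 0.29² = 0.0004 + 0.2025 + 0.0576 + 0.0841 = 0.3446
Σp_2ᵢ² = 0.09² + 0.50² + 0.06² + 0.35² = 0.0081 + 0.2500 + 0.0036 + 0.1225 = 0.3842
O = 0.3427 / √(0.3446 × 0.3842) = 0.3427 / 0.363862 = 0.94184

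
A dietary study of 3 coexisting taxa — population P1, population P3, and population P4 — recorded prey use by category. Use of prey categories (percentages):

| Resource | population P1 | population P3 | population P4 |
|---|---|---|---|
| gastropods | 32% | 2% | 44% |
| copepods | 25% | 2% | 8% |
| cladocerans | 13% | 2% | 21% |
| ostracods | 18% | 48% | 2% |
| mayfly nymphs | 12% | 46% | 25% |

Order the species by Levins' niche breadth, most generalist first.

Convert percentages to proportions (divide by 100).
Σp_P1ᵢ² = 0.32² + 0.25² + 0.13² + 0.18² + 0.12² = 0.1024 + 0.0625 + 0.0169 + 0.0324 + 0.0144 = 0.2286
B_P1 = 1 / 0.2286 = 4.3745
Σp_P3ᵢ² = 0.02² + 0.02² + 0.02² + 0.48² + 0.46² = 0.0004 + 0.0004 + 0.0004 + 0.2304 + 0.2116 = 0.4432
B_P3 = 1 / 0.4432 = 2.2563
Σp_P4ᵢ² = 0.44² + 0.08² + 0.21² + 0.02² + 0.25² = 0.1936 + 0.0064 + 0.0441 + 0.0004 + 0.0625 = 0.3070
B_P4 = 1 / 0.3070 = 3.2573
Ranking by B (broadest → narrowest): population P1 (4.37) > population P4 (3.26) > population P3 (2.26)

population P1 > population P4 > population P3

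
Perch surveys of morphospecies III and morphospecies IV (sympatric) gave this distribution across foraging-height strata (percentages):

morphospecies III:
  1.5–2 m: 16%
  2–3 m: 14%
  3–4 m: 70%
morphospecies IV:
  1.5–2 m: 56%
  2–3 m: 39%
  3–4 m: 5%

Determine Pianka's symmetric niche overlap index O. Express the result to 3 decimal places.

Convert percentages to proportions (divide by 100).
Σ p₁ᵢp₂ᵢ = 0.0896 + 0.0546 + 0.0350 = 0.1792
Σp_1ᵢ² = 0.16² + 0.14² + 0.70² = 0.0256 + 0.0196 + 0.4900 = 0.5352
Σp_2ᵢ² = 0.56² + 0.39² + 0.05² = 0.3136 + 0.1521 + 0.0025 = 0.4682
O = 0.1792 / √(0.5352 × 0.4682) = 0.1792 / 0.500580 = 0.35798

0.358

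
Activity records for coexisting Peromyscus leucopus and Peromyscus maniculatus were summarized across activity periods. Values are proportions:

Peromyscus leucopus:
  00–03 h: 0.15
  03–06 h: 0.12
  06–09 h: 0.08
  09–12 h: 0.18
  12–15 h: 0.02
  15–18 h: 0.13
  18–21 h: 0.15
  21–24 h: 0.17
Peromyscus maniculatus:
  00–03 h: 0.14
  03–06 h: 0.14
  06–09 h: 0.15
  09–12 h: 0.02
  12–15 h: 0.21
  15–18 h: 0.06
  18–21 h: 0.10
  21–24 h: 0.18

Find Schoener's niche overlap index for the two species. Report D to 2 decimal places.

Σ|p₁ᵢ − p₂ᵢ| = 0.01 + 0.02 + 0.07 + 0.16 + 0.19 + 0.07 + 0.05 + 0.01 = 0.58
D = 1 − ½ × 0.58 = 1 − 0.290 = 0.7100

0.71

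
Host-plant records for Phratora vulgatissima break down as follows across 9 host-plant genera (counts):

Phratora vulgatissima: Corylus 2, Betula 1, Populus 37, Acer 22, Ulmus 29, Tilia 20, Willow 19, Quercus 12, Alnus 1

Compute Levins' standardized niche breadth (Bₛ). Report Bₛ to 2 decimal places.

0.58

Proportions for Phratora vulgatissima (n=143): 2/143=0.0140, 1/143=0.0070, 37/143=0.2587, 22/143=0.1538, 29/143=0.2028, 20/143=0.1399, 19/143=0.1329, 12/143=0.0839, 1/143=0.0070
Σpᵢ² = 0.0140² + 0.0070² + 0.2587² + 0.1538² + 0.2028² + 0.1399² + 0.1329² + 0.0839² + 0.0070² = 0.000196 + 0.000049 + 0.066926 + 0.023654 + 0.041128 + 0.019572 + 0.017662 + 0.007039 + 0.000049 = 0.176275
B = 1 / 0.176275 = 5.6730
Bₛ = (B − 1)/(n − 1) = (5.6730 − 1)/(9 − 1) = 4.6730/8 = 0.5841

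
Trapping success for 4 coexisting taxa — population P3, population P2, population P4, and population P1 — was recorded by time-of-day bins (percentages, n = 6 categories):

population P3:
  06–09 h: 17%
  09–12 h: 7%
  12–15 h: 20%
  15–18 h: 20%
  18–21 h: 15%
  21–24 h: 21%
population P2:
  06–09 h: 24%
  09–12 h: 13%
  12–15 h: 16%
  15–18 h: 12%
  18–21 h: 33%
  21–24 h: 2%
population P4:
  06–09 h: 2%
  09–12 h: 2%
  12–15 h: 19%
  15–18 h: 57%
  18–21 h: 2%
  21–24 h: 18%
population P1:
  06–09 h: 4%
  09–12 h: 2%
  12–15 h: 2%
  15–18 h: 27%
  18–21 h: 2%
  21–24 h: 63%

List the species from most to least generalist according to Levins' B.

population P3 > population P2 > population P4 > population P1

Convert percentages to proportions (divide by 100).
Σp_P3ᵢ² = 0.17² + 0.07² + 0.20² + 0.20² + 0.15² + 0.21² = 0.0289 + 0.0049 + 0.0400 + 0.0400 + 0.0225 + 0.0441 = 0.1804
B_P3 = 1 / 0.1804 = 5.5432
Σp_P2ᵢ² = 0.24² + 0.13² + 0.16² + 0.12² + 0.33² + 0.02² = 0.0576 + 0.0169 + 0.0256 + 0.0144 + 0.1089 + 0.0004 = 0.2238
B_P2 = 1 / 0.2238 = 4.4683
Σp_P4ᵢ² = 0.02² + 0.02² + 0.19² + 0.57² + 0.02² + 0.18² = 0.0004 + 0.0004 + 0.0361 + 0.3249 + 0.0004 + 0.0324 = 0.3946
B_P4 = 1 / 0.3946 = 2.5342
Σp_P1ᵢ² = 0.04² + 0.02² + 0.02² + 0.27² + 0.02² + 0.63² = 0.0016 + 0.0004 + 0.0004 + 0.0729 + 0.0004 + 0.3969 = 0.4726
B_P1 = 1 / 0.4726 = 2.1160
Ranking by B (broadest → narrowest): population P3 (5.54) > population P2 (4.47) > population P4 (2.53) > population P1 (2.12)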